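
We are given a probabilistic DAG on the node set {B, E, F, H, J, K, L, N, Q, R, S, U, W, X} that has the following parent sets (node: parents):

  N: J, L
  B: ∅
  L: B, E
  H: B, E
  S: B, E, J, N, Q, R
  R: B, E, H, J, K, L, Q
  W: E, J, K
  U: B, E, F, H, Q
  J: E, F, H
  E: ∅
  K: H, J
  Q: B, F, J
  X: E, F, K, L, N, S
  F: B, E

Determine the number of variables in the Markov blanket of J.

J has children K, N, Q, R, S, W.
J has parents E, F, H.
For each child, the remaining parents (spouses of J):
  K: H
  N: L
  Q: B, F
  R: B, E, H, K, L, Q
  S: B, E, N, Q, R
  W: E, K
MB(J) = {B, E, F, H, K, L, N, Q, R, S, W}, which has 11 nodes.

11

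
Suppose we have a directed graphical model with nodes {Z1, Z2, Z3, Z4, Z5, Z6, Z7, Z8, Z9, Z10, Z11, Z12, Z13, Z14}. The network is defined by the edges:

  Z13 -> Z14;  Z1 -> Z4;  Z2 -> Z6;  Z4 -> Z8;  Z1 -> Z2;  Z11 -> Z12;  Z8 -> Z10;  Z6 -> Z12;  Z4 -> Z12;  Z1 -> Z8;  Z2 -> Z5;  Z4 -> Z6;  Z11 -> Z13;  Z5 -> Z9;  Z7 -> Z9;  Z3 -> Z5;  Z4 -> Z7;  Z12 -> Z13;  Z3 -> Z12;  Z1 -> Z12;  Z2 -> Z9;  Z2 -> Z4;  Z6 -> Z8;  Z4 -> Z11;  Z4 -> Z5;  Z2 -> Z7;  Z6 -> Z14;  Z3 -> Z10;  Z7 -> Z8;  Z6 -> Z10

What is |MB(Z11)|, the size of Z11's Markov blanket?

Pa(Z11) = {Z4}.
Ch(Z11) = {Z12, Z13}.
Co-parents of Z11 (other parents of its children):
  Z12: Z1, Z3, Z4, Z6
  Z13: Z12
MB(Z11) = {Z1, Z3, Z4, Z6, Z12, Z13}, which has 6 nodes.

6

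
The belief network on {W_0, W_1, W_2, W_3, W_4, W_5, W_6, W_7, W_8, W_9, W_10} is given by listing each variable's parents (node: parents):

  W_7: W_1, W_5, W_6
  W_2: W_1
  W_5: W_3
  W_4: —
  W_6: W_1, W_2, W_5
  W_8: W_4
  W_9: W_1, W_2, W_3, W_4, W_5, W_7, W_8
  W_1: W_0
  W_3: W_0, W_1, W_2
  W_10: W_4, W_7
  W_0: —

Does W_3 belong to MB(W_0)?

Yes

W_3 is a child of W_0.
So W_3 ∈ MB(W_0).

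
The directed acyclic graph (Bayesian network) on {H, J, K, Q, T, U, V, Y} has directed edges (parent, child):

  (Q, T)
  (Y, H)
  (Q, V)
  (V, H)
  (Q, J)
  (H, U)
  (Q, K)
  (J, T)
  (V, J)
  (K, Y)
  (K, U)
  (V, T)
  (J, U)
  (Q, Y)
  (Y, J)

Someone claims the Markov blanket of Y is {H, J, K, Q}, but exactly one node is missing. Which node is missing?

Recall MB(v) = parents ∪ children ∪ spouses, where spouses are the other parents of v's children.
Pa(Y) = {K, Q}.
Children of Y: H, J.
Parents of each child, excluding Y:
  H's other parent is V.
  J also has parents Q, V.
MB(Y) = {H, J, K, Q, V}.
Comparing with the claimed set, V is missing.

V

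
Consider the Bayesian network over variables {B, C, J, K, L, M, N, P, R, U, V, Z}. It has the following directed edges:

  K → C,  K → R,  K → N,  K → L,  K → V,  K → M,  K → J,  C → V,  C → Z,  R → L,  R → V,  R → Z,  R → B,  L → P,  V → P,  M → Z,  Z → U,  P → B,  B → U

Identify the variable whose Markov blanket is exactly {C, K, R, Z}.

M

The target node must have every member of {C, K, R, Z} as a parent, child, or co-parent, and no others.
Parents of M: K; children: Z; co-parents: C, R.
These exactly cover the given set, so the node is M.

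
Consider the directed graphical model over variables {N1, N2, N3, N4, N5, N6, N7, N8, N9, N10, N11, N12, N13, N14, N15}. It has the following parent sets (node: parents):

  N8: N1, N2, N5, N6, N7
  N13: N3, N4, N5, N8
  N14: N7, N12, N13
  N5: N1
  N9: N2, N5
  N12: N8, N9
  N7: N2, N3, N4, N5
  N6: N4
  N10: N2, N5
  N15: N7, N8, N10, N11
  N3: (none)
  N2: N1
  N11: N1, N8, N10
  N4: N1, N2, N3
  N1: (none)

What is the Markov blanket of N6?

N6 has parent N4.
N6's children: N8.
Other parents of N6's children:
  parents(N8) \ {N6} = {N1, N2, N5, N7}.
Union: {N4} ∪ {N8} ∪ {N1, N2, N5, N7} = {N1, N2, N4, N5, N7, N8}.

{N1, N2, N4, N5, N7, N8}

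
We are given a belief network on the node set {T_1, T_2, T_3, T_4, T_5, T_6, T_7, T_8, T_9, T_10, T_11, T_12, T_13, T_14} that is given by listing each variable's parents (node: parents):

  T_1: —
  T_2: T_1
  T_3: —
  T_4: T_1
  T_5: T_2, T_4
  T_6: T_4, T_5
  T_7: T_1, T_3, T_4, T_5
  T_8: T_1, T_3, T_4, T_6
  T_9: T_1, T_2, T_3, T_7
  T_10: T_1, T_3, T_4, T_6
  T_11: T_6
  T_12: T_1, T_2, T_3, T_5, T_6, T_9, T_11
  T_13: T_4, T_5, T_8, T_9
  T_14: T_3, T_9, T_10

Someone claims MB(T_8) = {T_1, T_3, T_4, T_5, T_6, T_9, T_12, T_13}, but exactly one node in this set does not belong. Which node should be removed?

T_8 has child T_13.
Pa(T_8) = {T_1, T_3, T_4, T_6}.
Parents of each child, excluding T_8:
  parents(T_13) \ {T_8} = {T_4, T_5, T_9}.
MB(T_8) = {T_1, T_3, T_4, T_5, T_6, T_9, T_13}.
T_12 is neither a parent, child, nor co-parent of T_8, so it does not belong.

T_12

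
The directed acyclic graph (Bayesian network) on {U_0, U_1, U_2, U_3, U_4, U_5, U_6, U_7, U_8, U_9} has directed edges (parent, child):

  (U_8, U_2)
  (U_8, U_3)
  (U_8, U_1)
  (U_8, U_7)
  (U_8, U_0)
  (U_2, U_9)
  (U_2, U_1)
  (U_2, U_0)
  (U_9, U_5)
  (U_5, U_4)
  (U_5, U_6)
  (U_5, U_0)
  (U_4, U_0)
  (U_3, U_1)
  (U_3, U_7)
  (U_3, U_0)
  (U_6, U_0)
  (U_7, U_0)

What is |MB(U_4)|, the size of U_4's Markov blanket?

By definition, MB(U_4) is built from U_4's parents, U_4's children, and the co-parents of U_4.
U_4's parents: U_5.
U_4 has child U_0.
Parents of each child, excluding U_4:
  parents(U_0) \ {U_4} = {U_2, U_3, U_5, U_6, U_7, U_8}.
MB(U_4) = {U_0, U_2, U_3, U_5, U_6, U_7, U_8}, which has 7 nodes.

7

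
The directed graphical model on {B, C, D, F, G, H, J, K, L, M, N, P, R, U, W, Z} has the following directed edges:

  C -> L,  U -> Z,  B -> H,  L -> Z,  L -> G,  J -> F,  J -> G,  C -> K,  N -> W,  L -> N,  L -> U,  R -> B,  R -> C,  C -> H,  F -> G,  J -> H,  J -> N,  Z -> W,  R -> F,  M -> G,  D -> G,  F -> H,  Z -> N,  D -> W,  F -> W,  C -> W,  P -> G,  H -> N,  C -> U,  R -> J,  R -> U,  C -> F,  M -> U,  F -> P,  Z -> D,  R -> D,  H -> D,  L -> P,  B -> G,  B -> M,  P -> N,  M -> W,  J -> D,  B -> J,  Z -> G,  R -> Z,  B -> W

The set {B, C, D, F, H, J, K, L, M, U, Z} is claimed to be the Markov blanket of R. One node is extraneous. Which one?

A node's Markov blanket = Pa ∪ Ch ∪ (parents of Ch other than the node itself).
Pa(R) = {}.
Ch(R) = {B, C, D, F, J, U, Z}.
Parents of each child, excluding R:
  B: no additional parents.
  C has no other parent.
  parents(J) \ {R} = {B}.
  parents(F) \ {R} = {C, J}.
  U also has parents C, L, M.
  Z also has parents L, U.
  D also has parents H, J, Z.
MB(R) = {B, C, D, F, H, J, L, M, U, Z}.
K is neither a parent, child, nor co-parent of R, so it does not belong.

K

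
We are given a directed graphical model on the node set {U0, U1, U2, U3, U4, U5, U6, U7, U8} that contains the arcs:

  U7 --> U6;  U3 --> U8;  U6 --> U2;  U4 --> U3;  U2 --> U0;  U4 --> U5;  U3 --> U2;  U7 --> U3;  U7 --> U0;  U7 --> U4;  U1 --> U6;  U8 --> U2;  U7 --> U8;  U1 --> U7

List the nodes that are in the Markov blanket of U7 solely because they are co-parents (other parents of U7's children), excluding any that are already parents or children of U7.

Children of U7: U0, U3, U4, U6, U8.
  U6's other parent is U1.
  U4 has no other parent.
  parents(U3) \ {U7} = {U4}.
  U8 also has parent U3.
  parents(U0) \ {U7} = {U2}.
Excluding nodes already adjacent to U7 (U0, U1, U3, U4, U6, U8), the co-parent-only contribution is {U2}.

{U2}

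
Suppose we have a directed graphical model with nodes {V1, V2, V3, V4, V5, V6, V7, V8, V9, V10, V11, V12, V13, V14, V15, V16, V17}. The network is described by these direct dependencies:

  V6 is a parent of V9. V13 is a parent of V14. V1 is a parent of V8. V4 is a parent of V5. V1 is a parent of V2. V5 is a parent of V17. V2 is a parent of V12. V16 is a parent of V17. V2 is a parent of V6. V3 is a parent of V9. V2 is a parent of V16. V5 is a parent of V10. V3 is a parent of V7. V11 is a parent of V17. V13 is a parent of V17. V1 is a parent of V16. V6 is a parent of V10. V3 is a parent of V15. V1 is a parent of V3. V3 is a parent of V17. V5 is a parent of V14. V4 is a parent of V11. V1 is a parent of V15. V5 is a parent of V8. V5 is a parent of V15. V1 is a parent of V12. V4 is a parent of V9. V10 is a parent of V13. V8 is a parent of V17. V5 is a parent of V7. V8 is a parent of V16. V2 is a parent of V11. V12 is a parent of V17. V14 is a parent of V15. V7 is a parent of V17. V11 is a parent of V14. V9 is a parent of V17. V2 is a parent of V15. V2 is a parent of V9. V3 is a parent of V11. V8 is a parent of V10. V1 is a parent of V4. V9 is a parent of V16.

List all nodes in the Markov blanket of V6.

{V2, V3, V4, V5, V8, V9, V10}

Recall MB(v) = parents ∪ children ∪ spouses, where spouses are the other parents of v's children.
V6's parents: V2.
Children of V6: V9, V10.
Other parents of V6's children:
  parents(V9) \ {V6} = {V2, V3, V4}.
  V10's other parents are V5, V8.
Taking the union gives {V2, V3, V4, V5, V8, V9, V10}.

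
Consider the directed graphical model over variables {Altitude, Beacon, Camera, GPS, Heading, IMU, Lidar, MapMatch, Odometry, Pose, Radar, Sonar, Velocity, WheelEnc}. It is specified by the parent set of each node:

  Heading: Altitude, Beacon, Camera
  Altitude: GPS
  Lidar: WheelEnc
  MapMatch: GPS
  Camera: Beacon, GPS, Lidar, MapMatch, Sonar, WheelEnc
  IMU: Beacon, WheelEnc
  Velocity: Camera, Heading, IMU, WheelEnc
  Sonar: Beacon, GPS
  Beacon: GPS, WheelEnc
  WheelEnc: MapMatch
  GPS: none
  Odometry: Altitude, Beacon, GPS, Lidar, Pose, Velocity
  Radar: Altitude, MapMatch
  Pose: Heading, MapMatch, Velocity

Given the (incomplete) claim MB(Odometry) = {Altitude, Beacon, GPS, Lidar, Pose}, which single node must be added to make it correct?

Velocity

By definition, MB(Odometry) is built from Odometry's parents, Odometry's children, and the co-parents of Odometry.
Odometry's parents: Altitude, Beacon, GPS, Lidar, Pose, Velocity.
Odometry's children: none.
Odometry has no children, so there are no co-parents.
MB(Odometry) = {Altitude, Beacon, GPS, Lidar, Pose, Velocity}.
Comparing with the claimed set, Velocity is missing.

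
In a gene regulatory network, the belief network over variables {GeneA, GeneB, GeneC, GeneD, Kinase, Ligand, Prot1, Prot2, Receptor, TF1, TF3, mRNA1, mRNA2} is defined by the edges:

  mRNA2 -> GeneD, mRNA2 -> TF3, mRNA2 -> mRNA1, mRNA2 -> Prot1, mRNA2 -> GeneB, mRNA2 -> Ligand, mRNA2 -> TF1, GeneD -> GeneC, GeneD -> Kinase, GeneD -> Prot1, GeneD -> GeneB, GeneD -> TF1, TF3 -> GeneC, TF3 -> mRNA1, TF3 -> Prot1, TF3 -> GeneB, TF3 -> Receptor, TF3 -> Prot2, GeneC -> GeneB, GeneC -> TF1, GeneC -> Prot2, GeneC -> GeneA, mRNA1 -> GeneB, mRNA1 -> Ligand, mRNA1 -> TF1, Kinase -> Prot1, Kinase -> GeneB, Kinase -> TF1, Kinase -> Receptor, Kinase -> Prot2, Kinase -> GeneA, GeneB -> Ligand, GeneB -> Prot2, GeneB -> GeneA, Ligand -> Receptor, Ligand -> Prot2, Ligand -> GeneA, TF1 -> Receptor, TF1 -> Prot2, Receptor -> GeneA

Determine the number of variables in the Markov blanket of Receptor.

Recall MB(v) = parents ∪ children ∪ spouses, where spouses are the other parents of v's children.
Ch(Receptor) = {GeneA}.
Parents of Receptor: Kinase, Ligand, TF1, TF3.
Other parents of Receptor's children:
  GeneA's other parents are GeneB, GeneC, Kinase, Ligand.
MB(Receptor) = {GeneA, GeneB, GeneC, Kinase, Ligand, TF1, TF3}, which has 7 nodes.

7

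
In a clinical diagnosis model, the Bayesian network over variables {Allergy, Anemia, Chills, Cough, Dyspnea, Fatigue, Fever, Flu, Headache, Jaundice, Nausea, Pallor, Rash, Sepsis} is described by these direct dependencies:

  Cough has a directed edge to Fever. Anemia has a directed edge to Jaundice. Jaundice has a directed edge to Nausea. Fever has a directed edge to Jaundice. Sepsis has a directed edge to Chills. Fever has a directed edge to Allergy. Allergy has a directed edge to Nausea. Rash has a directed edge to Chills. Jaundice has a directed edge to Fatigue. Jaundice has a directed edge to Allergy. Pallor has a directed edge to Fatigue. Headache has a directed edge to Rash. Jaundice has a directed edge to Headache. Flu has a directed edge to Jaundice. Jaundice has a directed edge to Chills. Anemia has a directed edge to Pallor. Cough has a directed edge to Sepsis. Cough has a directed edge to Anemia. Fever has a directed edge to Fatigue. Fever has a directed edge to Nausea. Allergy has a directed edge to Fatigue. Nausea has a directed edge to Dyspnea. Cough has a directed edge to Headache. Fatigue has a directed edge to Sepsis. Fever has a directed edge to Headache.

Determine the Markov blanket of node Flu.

{Anemia, Fever, Jaundice}

Ch(Flu) = {Jaundice}.
Parents of Flu: none.
Co-parents of Flu (other parents of its children):
  Jaundice also has parents Anemia, Fever.
Union: {} ∪ {Jaundice} ∪ {Anemia, Fever} = {Anemia, Fever, Jaundice}.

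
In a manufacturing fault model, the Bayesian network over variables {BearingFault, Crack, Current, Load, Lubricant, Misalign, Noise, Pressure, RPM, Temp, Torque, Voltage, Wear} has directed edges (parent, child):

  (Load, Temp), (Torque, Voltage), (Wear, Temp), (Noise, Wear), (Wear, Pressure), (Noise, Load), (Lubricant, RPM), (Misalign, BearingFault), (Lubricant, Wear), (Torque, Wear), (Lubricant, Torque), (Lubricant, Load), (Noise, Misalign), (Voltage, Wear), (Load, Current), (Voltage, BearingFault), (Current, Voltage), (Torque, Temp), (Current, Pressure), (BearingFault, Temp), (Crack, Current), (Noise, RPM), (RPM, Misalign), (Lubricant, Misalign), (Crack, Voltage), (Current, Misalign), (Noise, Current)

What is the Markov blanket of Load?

{BearingFault, Crack, Current, Lubricant, Noise, Temp, Torque, Wear}

Load has parents Lubricant, Noise.
Ch(Load) = {Current, Temp}.
Co-parents of Load (other parents of its children):
  Current: Crack, Noise
  Temp: BearingFault, Torque, Wear
MB(Load) = {BearingFault, Crack, Current, Lubricant, Noise, Temp, Torque, Wear}.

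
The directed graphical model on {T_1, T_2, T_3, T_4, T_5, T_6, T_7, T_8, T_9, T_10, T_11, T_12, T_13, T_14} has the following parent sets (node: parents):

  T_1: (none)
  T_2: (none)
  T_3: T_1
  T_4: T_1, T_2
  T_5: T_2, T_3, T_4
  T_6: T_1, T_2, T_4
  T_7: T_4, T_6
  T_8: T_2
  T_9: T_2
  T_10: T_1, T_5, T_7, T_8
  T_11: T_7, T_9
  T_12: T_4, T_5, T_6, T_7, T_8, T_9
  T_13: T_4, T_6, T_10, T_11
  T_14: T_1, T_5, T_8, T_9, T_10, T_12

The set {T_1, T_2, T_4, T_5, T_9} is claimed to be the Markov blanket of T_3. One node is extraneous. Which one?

By definition, MB(T_3) is built from T_3's parents, T_3's children, and the co-parents of T_3.
Children of T_3: T_5.
T_3 has parent T_1.
Other parents of T_3's children:
  T_5's other parents are T_2, T_4.
MB(T_3) = {T_1, T_2, T_4, T_5}.
T_9 is neither a parent, child, nor co-parent of T_3, so it does not belong.

T_9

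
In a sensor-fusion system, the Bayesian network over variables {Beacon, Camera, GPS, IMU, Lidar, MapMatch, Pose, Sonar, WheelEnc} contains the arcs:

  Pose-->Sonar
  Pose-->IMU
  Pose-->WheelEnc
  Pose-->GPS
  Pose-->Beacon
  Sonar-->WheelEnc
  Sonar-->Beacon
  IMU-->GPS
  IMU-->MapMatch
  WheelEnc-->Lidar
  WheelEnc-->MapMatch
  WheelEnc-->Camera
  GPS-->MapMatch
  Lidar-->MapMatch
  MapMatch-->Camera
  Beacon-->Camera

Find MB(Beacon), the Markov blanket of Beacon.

{Camera, MapMatch, Pose, Sonar, WheelEnc}

By definition, MB(Beacon) is built from Beacon's parents, Beacon's children, and the co-parents of Beacon.
Parents of Beacon: Pose, Sonar.
Children of Beacon: Camera.
For each child, the remaining parents (spouses of Beacon):
  parents(Camera) \ {Beacon} = {MapMatch, WheelEnc}.
Union: {Pose, Sonar} ∪ {Camera} ∪ {MapMatch, WheelEnc} = {Camera, MapMatch, Pose, Sonar, WheelEnc}.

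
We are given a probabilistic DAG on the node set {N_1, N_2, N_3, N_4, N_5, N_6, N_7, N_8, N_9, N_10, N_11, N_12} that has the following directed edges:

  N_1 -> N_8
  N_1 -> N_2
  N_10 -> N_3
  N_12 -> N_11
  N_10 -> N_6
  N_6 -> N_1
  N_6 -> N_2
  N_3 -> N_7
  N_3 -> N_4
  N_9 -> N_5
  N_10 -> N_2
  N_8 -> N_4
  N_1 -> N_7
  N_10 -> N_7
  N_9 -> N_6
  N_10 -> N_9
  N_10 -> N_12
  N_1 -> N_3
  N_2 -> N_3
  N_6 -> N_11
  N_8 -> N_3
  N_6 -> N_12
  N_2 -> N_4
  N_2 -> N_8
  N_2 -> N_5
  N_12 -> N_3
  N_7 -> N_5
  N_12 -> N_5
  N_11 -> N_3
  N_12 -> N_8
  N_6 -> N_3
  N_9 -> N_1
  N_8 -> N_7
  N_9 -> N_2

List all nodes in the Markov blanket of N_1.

Recall MB(v) = parents ∪ children ∪ spouses, where spouses are the other parents of v's children.
Parents of N_1: N_6, N_9.
Ch(N_1) = {N_2, N_3, N_7, N_8}.
Co-parents of N_1 (other parents of its children):
  parents(N_2) \ {N_1} = {N_6, N_9, N_10}.
  N_8's other parents are N_2, N_12.
  parents(N_3) \ {N_1} = {N_2, N_6, N_8, N_10, N_11, N_12}.
  parents(N_7) \ {N_1} = {N_3, N_8, N_10}.
MB(N_1) = {N_2, N_3, N_6, N_7, N_8, N_9, N_10, N_11, N_12}.

{N_2, N_3, N_6, N_7, N_8, N_9, N_10, N_11, N_12}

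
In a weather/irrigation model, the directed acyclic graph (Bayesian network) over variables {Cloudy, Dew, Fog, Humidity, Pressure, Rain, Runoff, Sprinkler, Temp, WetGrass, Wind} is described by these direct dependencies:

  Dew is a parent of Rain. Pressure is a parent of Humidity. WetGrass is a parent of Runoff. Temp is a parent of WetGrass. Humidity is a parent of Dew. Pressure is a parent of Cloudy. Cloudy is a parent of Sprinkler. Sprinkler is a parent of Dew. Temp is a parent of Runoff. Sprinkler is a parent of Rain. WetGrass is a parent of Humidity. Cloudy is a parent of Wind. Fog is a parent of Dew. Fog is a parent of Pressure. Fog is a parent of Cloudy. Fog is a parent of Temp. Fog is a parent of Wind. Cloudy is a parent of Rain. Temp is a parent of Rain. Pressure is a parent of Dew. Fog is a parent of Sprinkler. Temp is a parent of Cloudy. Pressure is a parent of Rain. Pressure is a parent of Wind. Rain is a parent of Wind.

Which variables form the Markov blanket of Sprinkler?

Recall MB(v) = parents ∪ children ∪ spouses, where spouses are the other parents of v's children.
Sprinkler has parents Cloudy, Fog.
Ch(Sprinkler) = {Dew, Rain}.
Co-parents of Sprinkler (other parents of its children):
  Dew's other parents are Fog, Humidity, Pressure.
  Rain's other parents are Cloudy, Dew, Pressure, Temp.
MB(Sprinkler) = {Cloudy, Dew, Fog, Humidity, Pressure, Rain, Temp}.

{Cloudy, Dew, Fog, Humidity, Pressure, Rain, Temp}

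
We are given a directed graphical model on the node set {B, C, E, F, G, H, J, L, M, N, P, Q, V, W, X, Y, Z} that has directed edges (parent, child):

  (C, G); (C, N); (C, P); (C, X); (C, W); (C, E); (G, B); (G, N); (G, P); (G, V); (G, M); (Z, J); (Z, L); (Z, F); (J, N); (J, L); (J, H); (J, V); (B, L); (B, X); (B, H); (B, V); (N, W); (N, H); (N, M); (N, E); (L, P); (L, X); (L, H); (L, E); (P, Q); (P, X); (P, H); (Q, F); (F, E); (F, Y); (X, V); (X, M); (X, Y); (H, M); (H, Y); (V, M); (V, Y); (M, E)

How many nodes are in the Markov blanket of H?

11

H has parents B, J, L, N, P.
Ch(H) = {M, Y}.
For each child, the remaining parents (spouses of H):
  parents(M) \ {H} = {G, N, V, X}.
  parents(Y) \ {H} = {F, V, X}.
MB(H) = {B, F, G, J, L, M, N, P, V, X, Y}, which has 11 nodes.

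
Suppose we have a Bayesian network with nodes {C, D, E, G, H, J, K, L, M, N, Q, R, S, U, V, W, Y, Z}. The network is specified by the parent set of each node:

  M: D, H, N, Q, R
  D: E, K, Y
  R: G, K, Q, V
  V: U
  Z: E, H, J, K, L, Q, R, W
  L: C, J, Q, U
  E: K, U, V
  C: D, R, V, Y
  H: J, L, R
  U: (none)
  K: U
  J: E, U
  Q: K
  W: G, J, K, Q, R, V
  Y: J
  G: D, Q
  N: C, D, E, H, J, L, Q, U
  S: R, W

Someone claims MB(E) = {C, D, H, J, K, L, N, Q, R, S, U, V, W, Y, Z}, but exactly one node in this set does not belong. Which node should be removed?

S

Pa(E) = {K, U, V}.
Ch(E) = {D, J, N, Z}.
Co-parents of E (other parents of its children):
  parents(J) \ {E} = {U}.
  D also has parents K, Y.
  N's other parents are C, D, H, J, L, Q, U.
  Z's other parents are H, J, K, L, Q, R, W.
MB(E) = {C, D, H, J, K, L, N, Q, R, U, V, W, Y, Z}.
S is neither a parent, child, nor co-parent of E, so it does not belong.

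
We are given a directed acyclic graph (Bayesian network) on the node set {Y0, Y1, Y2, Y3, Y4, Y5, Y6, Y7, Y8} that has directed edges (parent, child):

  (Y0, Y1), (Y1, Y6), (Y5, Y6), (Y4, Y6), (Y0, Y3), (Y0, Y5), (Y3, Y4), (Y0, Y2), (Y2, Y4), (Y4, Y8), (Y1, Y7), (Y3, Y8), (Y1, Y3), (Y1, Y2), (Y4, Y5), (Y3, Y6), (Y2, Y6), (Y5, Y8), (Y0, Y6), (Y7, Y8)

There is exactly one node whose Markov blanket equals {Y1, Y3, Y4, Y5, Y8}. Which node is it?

Y7

The target node must have every member of {Y1, Y3, Y4, Y5, Y8} as a parent, child, or co-parent, and no others.
Parents of Y7: Y1; children: Y8; co-parents: Y3, Y4, Y5.
These exactly cover the given set, so the node is Y7.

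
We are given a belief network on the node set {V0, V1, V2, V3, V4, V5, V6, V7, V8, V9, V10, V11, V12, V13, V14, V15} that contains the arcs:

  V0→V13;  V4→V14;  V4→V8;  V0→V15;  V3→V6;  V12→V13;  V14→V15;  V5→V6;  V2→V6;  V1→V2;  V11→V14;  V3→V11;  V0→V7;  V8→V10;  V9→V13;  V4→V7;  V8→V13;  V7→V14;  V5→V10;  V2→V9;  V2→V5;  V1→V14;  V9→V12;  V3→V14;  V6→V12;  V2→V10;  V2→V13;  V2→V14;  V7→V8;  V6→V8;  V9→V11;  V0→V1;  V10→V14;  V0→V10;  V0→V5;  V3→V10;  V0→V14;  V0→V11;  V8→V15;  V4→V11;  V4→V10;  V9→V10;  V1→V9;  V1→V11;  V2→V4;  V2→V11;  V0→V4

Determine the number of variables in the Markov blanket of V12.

Pa(V12) = {V6, V9}.
Ch(V12) = {V13}.
Parents of each child, excluding V12:
  parents(V13) \ {V12} = {V0, V2, V8, V9}.
MB(V12) = {V0, V2, V6, V8, V9, V13}, which has 6 nodes.

6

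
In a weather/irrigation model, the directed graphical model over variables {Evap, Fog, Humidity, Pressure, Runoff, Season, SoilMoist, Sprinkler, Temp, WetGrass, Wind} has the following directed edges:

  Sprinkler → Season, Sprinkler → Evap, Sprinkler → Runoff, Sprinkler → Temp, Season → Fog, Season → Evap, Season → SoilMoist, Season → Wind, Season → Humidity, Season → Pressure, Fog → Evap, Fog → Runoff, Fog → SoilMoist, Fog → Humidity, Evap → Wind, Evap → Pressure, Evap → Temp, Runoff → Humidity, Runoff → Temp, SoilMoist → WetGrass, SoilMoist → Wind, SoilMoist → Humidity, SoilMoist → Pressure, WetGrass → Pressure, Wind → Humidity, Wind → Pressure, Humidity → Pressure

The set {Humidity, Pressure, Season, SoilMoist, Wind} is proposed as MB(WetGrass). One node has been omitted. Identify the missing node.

WetGrass has parent SoilMoist.
Children of WetGrass: Pressure.
Parents of each child, excluding WetGrass:
  parents(Pressure) \ {WetGrass} = {Evap, Humidity, Season, SoilMoist, Wind}.
MB(WetGrass) = {Evap, Humidity, Pressure, Season, SoilMoist, Wind}.
Comparing with the claimed set, Evap is missing.

Evap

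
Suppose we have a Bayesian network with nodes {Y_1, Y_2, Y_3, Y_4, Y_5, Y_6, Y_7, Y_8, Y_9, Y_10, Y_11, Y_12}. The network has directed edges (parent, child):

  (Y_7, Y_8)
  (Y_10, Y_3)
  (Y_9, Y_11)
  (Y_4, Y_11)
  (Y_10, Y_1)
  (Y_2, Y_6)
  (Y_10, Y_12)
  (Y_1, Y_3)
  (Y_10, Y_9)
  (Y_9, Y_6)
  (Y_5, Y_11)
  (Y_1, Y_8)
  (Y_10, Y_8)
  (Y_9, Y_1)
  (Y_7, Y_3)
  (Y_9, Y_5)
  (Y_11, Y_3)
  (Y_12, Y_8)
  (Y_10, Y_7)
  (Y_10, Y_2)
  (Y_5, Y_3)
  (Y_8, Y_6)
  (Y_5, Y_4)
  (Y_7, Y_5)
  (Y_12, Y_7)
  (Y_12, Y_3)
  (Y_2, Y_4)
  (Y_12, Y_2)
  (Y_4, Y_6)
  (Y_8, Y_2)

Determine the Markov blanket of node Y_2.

{Y_4, Y_5, Y_6, Y_8, Y_9, Y_10, Y_12}

Pa(Y_2) = {Y_8, Y_10, Y_12}.
Y_2's children: Y_4, Y_6.
Other parents of Y_2's children:
  parents(Y_4) \ {Y_2} = {Y_5}.
  Y_6's other parents are Y_4, Y_8, Y_9.
MB(Y_2) = {Y_4, Y_5, Y_6, Y_8, Y_9, Y_10, Y_12}.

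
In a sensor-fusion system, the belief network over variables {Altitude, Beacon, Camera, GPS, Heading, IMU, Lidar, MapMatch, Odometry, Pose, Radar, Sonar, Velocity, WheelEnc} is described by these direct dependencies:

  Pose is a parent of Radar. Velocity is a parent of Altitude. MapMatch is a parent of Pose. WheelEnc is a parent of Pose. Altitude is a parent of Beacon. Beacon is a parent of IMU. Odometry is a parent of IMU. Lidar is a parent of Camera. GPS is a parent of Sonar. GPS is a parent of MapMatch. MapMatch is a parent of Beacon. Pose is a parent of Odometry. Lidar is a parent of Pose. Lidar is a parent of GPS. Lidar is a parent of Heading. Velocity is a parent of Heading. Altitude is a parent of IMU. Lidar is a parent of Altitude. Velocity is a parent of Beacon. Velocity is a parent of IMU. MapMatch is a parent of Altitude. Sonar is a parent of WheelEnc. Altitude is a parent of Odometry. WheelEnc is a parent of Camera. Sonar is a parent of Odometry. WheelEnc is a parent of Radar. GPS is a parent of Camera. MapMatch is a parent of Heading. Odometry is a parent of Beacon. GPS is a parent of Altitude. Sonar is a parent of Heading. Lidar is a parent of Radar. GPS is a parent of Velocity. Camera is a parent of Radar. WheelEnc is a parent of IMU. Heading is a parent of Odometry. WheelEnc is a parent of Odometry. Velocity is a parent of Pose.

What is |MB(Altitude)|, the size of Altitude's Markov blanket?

Recall MB(v) = parents ∪ children ∪ spouses, where spouses are the other parents of v's children.
Parents of Altitude: GPS, Lidar, MapMatch, Velocity.
Altitude's children: Beacon, IMU, Odometry.
Other parents of Altitude's children:
  Odometry also has parents Heading, Pose, Sonar, WheelEnc.
  parents(Beacon) \ {Altitude} = {MapMatch, Odometry, Velocity}.
  IMU's other parents are Beacon, Odometry, Velocity, WheelEnc.
MB(Altitude) = {Beacon, GPS, Heading, IMU, Lidar, MapMatch, Odometry, Pose, Sonar, Velocity, WheelEnc}, which has 11 nodes.

11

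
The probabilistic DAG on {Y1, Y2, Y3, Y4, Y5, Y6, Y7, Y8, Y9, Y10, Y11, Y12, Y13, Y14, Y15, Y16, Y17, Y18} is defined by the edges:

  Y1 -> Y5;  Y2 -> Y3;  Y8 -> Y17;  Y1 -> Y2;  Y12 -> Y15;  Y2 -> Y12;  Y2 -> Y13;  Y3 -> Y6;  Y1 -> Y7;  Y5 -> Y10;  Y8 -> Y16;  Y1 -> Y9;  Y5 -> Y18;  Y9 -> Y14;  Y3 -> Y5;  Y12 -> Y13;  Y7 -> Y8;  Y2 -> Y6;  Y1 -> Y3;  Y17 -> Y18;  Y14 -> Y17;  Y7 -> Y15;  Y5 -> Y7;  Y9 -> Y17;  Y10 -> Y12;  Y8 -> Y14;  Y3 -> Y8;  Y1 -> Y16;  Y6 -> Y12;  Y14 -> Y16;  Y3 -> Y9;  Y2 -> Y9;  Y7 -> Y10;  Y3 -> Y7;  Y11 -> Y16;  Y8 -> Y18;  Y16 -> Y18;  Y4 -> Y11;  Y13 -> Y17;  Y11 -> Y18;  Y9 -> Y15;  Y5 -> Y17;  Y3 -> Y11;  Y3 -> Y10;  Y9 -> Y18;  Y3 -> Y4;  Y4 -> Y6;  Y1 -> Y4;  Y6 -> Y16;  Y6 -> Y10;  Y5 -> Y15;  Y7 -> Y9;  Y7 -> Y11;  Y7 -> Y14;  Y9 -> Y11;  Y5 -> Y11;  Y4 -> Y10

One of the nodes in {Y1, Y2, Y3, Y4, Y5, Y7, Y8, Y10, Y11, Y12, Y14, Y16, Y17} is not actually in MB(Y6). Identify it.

Y17

Recall MB(v) = parents ∪ children ∪ spouses, where spouses are the other parents of v's children.
Y6's parents: Y2, Y3, Y4.
Y6's children: Y10, Y12, Y16.
Co-parents of Y6 (other parents of its children):
  parents(Y10) \ {Y6} = {Y3, Y4, Y5, Y7}.
  Y12 also has parents Y2, Y10.
  Y16 also has parents Y1, Y8, Y11, Y14.
MB(Y6) = {Y1, Y2, Y3, Y4, Y5, Y7, Y8, Y10, Y11, Y12, Y14, Y16}.
Y17 is neither a parent, child, nor co-parent of Y6, so it does not belong.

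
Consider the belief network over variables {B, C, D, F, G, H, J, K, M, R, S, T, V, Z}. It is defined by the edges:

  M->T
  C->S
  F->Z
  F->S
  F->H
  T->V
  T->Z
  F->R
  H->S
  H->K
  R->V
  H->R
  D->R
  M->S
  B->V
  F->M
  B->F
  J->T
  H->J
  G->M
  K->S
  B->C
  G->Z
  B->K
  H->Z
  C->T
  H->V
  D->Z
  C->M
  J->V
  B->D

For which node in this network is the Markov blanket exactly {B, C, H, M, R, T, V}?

J

The target node must have every member of {B, C, H, M, R, T, V} as a parent, child, or co-parent, and no others.
Parents of J: H; children: T, V; co-parents: B, C, H, M, R, T.
These exactly cover the given set, so the node is J.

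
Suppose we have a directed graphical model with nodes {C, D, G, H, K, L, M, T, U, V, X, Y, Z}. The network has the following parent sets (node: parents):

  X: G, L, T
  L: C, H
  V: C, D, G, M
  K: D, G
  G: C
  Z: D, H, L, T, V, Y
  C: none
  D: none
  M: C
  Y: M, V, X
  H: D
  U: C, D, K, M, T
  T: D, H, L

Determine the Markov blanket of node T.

{C, D, G, H, K, L, M, U, V, X, Y, Z}

T's parents: D, H, L.
T has children U, X, Z.
Other parents of T's children:
  U: C, D, K, M
  X: G, L
  Z: D, H, L, V, Y
Taking the union gives {C, D, G, H, K, L, M, U, V, X, Y, Z}.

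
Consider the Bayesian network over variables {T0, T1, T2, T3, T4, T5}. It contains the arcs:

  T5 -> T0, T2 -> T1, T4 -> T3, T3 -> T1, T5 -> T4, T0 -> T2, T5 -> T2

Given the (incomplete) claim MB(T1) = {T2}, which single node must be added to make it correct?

T1's parents: T2, T3.
T1 has no children.
T1 has no children, so there are no co-parents.
MB(T1) = {T2, T3}.
Comparing with the claimed set, T3 is missing.

T3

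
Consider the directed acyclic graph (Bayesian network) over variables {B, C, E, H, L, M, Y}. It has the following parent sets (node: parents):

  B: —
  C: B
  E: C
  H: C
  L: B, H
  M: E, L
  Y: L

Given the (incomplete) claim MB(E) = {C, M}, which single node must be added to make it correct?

E has child M.
E has parent C.
Other parents of E's children:
  M also has parent L.
MB(E) = {C, L, M}.
Comparing with the claimed set, L is missing.

L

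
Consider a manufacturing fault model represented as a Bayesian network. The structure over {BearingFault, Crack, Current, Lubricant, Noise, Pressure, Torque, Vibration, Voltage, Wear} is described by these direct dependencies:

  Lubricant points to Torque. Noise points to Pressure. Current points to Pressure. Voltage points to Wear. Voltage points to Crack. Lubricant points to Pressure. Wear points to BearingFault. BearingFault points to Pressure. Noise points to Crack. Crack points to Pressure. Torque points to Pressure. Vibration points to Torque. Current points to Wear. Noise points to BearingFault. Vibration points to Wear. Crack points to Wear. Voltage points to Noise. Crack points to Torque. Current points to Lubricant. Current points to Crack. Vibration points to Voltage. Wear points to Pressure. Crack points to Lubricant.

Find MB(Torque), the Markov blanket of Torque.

By definition, MB(Torque) is built from Torque's parents, Torque's children, and the co-parents of Torque.
Parents of Torque: Crack, Lubricant, Vibration.
Torque has child Pressure.
Co-parents of Torque (other parents of its children):
  Pressure's other parents are BearingFault, Crack, Current, Lubricant, Noise, Wear.
Taking the union gives {BearingFault, Crack, Current, Lubricant, Noise, Pressure, Vibration, Wear}.

{BearingFault, Crack, Current, Lubricant, Noise, Pressure, Vibration, Wear}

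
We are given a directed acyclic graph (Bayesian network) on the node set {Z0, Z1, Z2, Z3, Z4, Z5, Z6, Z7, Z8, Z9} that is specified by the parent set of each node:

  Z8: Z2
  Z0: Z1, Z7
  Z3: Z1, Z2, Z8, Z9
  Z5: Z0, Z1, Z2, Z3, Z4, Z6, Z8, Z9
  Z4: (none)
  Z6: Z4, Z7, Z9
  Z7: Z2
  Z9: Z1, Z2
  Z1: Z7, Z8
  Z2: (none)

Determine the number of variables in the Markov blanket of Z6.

Pa(Z6) = {Z4, Z7, Z9}.
Children of Z6: Z5.
Parents of each child, excluding Z6:
  Z5: Z0, Z1, Z2, Z3, Z4, Z8, Z9
MB(Z6) = {Z0, Z1, Z2, Z3, Z4, Z5, Z7, Z8, Z9}, which has 9 nodes.

9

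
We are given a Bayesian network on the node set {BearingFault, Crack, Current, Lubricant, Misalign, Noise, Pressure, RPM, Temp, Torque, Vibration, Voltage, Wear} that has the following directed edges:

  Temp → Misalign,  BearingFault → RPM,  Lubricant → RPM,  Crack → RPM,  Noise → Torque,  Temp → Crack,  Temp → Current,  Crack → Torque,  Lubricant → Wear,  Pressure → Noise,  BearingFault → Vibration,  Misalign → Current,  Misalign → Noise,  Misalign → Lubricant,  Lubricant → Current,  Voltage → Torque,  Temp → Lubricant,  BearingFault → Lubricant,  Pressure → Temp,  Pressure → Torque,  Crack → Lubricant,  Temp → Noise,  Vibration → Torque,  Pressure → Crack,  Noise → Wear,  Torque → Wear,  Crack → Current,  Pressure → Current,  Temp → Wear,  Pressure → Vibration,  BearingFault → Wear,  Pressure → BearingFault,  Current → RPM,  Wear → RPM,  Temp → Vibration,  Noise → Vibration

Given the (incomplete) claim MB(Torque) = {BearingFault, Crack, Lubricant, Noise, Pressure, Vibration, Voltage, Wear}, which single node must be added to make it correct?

Recall MB(v) = parents ∪ children ∪ spouses, where spouses are the other parents of v's children.
Torque's parents: Crack, Noise, Pressure, Vibration, Voltage.
Torque has child Wear.
For each child, the remaining parents (spouses of Torque):
  Wear: BearingFault, Lubricant, Noise, Temp
MB(Torque) = {BearingFault, Crack, Lubricant, Noise, Pressure, Temp, Vibration, Voltage, Wear}.
Comparing with the claimed set, Temp is missing.

Temp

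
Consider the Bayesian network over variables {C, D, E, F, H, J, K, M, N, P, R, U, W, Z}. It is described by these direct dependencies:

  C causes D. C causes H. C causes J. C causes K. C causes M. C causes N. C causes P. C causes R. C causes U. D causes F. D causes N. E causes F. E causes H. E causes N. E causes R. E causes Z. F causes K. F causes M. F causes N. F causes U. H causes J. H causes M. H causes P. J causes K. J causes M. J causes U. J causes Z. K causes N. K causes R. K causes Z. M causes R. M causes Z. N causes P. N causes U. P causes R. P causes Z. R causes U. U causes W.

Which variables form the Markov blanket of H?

{C, E, F, J, M, N, P}

By definition, MB(H) is built from H's parents, H's children, and the co-parents of H.
Pa(H) = {C, E}.
H's children: J, M, P.
Co-parents of H (other parents of its children):
  J: C
  M: C, F, J
  P: C, N
Union: {C, E} ∪ {J, M, P} ∪ {C, F, J, N} = {C, E, F, J, M, N, P}.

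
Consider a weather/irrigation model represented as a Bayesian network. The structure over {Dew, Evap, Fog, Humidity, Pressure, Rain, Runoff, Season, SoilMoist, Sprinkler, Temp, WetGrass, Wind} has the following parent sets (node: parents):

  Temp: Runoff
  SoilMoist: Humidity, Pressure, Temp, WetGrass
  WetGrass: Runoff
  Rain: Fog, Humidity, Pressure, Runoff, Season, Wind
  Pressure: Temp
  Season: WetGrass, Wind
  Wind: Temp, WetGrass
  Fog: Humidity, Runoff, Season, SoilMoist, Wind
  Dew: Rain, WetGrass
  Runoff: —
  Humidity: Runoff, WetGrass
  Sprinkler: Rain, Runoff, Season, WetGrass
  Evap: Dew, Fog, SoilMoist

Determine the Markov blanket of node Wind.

A node's Markov blanket = Pa ∪ Ch ∪ (parents of Ch other than the node itself).
Parents of Wind: Temp, WetGrass.
Children of Wind: Fog, Rain, Season.
Co-parents of Wind (other parents of its children):
  Season: WetGrass
  Fog: Humidity, Runoff, Season, SoilMoist
  Rain: Fog, Humidity, Pressure, Runoff, Season
Union: {Temp, WetGrass} ∪ {Fog, Rain, Season} ∪ {Fog, Humidity, Pressure, Runoff, Season, SoilMoist, WetGrass} = {Fog, Humidity, Pressure, Rain, Runoff, Season, SoilMoist, Temp, WetGrass}.

{Fog, Humidity, Pressure, Rain, Runoff, Season, SoilMoist, Temp, WetGrass}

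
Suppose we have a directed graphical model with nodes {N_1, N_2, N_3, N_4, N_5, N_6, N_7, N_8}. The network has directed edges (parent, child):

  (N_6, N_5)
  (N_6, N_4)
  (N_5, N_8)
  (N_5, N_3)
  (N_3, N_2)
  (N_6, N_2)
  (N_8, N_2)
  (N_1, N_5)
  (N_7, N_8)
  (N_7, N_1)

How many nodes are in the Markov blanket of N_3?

N_3 has child N_2.
Parents of N_3: N_5.
Parents of each child, excluding N_3:
  N_2: N_6, N_8
MB(N_3) = {N_2, N_5, N_6, N_8}, which has 4 nodes.

4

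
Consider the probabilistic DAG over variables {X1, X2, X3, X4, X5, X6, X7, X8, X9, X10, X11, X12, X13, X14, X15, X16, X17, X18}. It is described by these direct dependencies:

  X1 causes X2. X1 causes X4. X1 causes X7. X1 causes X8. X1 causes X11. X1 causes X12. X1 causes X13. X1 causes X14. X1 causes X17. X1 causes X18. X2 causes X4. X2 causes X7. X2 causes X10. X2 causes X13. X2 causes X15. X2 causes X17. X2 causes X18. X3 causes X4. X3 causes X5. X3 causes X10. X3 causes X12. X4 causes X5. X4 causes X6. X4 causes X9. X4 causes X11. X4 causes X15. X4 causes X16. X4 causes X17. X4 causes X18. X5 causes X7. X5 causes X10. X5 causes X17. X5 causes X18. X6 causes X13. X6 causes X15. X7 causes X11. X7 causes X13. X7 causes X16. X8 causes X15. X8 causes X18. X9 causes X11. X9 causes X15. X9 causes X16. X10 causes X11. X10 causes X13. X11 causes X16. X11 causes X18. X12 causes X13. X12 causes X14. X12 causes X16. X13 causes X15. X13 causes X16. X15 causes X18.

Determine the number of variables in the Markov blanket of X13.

12

Pa(X13) = {X1, X2, X6, X7, X10, X12}.
X13's children: X15, X16.
Other parents of X13's children:
  X15's other parents are X2, X4, X6, X8, X9.
  X16's other parents are X4, X7, X9, X11, X12.
MB(X13) = {X1, X2, X4, X6, X7, X8, X9, X10, X11, X12, X15, X16}, which has 12 nodes.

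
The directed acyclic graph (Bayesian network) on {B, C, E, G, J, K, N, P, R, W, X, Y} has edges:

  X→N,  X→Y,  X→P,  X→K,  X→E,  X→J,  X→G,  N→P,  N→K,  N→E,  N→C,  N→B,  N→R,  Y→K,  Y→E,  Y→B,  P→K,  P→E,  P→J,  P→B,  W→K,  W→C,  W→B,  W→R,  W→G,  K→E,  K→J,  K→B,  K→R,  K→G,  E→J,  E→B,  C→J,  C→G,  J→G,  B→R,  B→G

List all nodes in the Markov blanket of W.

W has children B, C, G, K, R.
W has no parents.
Parents of each child, excluding W:
  K also has parents N, P, X, Y.
  parents(C) \ {W} = {N}.
  parents(B) \ {W} = {E, K, N, P, Y}.
  R's other parents are B, K, N.
  G also has parents B, C, J, K, X.
So the Markov blanket of W is {B, C, E, G, J, K, N, P, R, X, Y}.

{B, C, E, G, J, K, N, P, R, X, Y}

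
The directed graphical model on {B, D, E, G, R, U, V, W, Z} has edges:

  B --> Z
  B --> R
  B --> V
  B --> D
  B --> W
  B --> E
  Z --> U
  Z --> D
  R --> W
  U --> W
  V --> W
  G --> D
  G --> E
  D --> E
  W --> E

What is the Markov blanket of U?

{B, R, V, W, Z}

U has child W.
Parents of U: Z.
Co-parents of U (other parents of its children):
  W: B, R, V
So the Markov blanket of U is {B, R, V, W, Z}.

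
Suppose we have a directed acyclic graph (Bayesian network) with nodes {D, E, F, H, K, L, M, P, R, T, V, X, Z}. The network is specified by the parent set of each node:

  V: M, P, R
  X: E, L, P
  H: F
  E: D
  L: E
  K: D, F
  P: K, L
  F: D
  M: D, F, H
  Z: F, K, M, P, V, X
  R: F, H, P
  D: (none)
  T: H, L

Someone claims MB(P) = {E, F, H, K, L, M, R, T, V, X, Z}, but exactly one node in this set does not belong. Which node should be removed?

T

Recall MB(v) = parents ∪ children ∪ spouses, where spouses are the other parents of v's children.
Ch(P) = {R, V, X, Z}.
Parents of P: K, L.
For each child, the remaining parents (spouses of P):
  parents(R) \ {P} = {F, H}.
  parents(V) \ {P} = {M, R}.
  X's other parents are E, L.
  Z also has parents F, K, M, V, X.
MB(P) = {E, F, H, K, L, M, R, V, X, Z}.
T is neither a parent, child, nor co-parent of P, so it does not belong.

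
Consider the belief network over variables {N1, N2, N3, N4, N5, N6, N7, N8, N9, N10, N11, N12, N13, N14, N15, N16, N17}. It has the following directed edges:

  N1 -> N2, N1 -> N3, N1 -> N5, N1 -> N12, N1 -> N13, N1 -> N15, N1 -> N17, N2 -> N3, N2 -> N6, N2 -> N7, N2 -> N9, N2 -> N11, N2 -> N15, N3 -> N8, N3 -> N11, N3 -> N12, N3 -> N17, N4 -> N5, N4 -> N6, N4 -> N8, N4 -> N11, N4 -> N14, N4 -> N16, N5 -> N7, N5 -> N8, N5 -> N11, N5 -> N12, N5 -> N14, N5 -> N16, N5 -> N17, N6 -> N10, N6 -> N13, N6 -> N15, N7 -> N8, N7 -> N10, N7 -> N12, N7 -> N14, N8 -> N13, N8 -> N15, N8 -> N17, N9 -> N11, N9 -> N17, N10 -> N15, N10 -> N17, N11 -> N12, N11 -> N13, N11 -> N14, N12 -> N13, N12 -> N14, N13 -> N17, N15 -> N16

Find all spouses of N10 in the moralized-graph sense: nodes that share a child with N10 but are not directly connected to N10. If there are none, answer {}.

{N1, N2, N3, N5, N8, N9, N13}

Children of N10: N15, N17.
  N15's other parents are N1, N2, N6, N8.
  parents(N17) \ {N10} = {N1, N3, N5, N8, N9, N13}.
Excluding nodes already adjacent to N10 (N6, N7, N15, N17), the co-parent-only contribution is {N1, N2, N3, N5, N8, N9, N13}.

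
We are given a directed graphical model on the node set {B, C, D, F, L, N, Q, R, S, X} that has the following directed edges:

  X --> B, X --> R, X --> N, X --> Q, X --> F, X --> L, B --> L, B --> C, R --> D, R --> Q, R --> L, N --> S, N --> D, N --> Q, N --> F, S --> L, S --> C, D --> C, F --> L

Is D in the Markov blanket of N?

D is a child of N.
So D ∈ MB(N).

Yes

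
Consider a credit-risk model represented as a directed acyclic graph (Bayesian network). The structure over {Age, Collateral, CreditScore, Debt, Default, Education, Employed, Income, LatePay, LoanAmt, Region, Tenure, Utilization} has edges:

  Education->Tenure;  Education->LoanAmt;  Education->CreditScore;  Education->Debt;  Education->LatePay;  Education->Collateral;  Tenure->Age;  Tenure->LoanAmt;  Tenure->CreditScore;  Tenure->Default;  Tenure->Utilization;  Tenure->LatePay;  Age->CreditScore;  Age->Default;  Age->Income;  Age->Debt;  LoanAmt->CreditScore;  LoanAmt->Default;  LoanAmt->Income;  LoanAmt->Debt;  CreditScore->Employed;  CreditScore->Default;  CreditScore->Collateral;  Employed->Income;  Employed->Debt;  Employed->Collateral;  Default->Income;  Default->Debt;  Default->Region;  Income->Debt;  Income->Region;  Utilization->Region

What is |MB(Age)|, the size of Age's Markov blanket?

Age has parent Tenure.
Ch(Age) = {CreditScore, Debt, Default, Income}.
Parents of each child, excluding Age:
  parents(CreditScore) \ {Age} = {Education, LoanAmt, Tenure}.
  Default's other parents are CreditScore, LoanAmt, Tenure.
  Income's other parents are Default, Employed, LoanAmt.
  Debt also has parents Default, Education, Employed, Income, LoanAmt.
MB(Age) = {CreditScore, Debt, Default, Education, Employed, Income, LoanAmt, Tenure}, which has 8 nodes.

8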